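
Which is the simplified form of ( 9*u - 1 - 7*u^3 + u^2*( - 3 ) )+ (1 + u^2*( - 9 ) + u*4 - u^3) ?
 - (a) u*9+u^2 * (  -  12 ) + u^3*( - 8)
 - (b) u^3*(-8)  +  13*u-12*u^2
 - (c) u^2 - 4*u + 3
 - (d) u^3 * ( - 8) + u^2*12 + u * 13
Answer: b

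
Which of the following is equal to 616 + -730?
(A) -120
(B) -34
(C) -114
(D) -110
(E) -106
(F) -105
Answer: C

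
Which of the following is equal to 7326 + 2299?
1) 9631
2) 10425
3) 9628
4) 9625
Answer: 4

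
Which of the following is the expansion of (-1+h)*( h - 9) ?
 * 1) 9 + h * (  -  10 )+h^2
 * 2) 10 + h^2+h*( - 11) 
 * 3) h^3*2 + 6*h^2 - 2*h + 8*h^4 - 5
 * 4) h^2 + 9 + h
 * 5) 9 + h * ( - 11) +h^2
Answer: 1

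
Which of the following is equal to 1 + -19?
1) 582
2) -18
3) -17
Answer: 2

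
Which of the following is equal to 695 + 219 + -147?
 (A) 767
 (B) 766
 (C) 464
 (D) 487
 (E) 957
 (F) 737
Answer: A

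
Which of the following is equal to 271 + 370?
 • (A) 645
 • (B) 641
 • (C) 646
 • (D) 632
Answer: B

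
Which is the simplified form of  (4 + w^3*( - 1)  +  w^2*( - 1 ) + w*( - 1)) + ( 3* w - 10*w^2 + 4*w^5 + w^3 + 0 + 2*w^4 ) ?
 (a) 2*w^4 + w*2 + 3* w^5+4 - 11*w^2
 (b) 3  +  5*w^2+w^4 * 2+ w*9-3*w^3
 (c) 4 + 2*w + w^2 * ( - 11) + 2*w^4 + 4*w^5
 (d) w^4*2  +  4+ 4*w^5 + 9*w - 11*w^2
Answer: c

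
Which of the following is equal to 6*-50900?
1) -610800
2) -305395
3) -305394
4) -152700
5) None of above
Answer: 5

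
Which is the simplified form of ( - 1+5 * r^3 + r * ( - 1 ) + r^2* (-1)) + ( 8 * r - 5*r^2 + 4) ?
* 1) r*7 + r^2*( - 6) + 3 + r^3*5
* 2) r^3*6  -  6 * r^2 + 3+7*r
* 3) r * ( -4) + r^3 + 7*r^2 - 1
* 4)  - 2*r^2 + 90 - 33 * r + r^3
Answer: 1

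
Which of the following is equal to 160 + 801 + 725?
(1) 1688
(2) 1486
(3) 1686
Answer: 3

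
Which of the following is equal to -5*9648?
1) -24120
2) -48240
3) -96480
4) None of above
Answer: 2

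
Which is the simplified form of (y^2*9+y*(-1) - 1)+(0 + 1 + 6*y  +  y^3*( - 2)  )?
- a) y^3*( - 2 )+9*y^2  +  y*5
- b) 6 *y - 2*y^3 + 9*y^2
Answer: a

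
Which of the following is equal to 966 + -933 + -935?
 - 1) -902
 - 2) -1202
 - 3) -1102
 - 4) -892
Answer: 1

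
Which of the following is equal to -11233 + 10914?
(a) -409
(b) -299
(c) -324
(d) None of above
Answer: d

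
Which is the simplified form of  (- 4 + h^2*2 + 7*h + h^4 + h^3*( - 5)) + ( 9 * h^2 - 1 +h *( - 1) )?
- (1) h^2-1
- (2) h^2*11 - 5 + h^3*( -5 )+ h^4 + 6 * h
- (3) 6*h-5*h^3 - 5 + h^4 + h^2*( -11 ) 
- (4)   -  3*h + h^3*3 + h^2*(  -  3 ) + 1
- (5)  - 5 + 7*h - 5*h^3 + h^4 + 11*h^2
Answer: 2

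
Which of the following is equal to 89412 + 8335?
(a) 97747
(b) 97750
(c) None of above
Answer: a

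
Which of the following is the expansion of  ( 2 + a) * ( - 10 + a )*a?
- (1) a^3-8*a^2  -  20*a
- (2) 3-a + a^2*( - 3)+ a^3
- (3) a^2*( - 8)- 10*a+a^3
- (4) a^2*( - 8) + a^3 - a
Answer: 1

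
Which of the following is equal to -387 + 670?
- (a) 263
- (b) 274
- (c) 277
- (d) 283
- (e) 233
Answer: d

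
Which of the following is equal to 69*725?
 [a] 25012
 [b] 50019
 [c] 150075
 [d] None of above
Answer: d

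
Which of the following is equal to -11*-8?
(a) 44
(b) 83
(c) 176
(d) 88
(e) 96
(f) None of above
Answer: d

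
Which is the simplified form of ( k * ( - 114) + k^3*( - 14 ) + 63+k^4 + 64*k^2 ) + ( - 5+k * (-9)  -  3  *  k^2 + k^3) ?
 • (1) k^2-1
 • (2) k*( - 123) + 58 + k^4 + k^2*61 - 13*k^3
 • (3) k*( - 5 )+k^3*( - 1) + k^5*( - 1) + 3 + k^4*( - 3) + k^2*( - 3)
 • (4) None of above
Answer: 2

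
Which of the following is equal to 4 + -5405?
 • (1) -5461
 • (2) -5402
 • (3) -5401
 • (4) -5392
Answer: 3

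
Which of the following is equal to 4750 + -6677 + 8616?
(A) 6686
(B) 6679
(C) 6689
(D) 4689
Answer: C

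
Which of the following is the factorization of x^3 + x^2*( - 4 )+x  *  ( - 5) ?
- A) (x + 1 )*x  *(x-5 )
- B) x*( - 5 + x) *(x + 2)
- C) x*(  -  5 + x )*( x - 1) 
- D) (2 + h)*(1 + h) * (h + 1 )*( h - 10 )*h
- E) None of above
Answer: A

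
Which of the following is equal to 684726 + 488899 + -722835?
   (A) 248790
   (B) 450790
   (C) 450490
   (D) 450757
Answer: B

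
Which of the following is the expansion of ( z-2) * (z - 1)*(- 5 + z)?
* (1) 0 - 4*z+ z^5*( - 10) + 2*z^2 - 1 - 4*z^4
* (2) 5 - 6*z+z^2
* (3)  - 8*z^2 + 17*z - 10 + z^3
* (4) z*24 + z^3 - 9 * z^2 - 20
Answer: 3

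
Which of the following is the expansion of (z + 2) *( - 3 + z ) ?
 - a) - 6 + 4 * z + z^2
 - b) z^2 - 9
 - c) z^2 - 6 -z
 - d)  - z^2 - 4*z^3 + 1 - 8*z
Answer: c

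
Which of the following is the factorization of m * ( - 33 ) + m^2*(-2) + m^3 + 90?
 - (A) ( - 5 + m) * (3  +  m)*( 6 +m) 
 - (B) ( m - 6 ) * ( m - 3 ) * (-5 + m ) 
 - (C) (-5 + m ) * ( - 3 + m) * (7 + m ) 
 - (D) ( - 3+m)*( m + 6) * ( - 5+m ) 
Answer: D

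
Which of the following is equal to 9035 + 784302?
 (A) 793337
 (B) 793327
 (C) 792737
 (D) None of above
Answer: A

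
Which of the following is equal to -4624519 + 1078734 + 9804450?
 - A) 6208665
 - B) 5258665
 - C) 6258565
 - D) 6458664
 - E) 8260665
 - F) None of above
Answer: F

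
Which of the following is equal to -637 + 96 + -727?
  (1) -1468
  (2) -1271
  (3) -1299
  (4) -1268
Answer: 4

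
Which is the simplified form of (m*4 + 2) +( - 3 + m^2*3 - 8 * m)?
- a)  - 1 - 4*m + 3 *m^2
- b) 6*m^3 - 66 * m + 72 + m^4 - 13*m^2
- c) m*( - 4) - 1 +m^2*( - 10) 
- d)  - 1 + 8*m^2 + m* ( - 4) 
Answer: a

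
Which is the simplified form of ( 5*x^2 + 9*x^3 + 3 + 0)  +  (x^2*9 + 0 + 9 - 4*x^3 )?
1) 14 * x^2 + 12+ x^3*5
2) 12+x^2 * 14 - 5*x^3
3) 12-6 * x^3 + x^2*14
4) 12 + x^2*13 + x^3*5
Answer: 1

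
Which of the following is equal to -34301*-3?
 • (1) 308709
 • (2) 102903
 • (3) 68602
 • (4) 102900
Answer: 2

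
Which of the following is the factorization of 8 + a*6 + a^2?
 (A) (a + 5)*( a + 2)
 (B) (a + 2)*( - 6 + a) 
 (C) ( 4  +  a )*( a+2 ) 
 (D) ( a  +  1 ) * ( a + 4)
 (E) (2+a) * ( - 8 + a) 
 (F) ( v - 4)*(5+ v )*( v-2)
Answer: C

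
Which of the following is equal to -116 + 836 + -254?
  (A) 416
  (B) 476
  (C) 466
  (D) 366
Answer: C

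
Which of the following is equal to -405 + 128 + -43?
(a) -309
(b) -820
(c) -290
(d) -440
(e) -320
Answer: e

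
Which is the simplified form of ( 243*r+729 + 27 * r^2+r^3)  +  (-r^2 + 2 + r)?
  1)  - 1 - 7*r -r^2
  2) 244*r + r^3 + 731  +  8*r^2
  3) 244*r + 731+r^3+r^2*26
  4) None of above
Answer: 3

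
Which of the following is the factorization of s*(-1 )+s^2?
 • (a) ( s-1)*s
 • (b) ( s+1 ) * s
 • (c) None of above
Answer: a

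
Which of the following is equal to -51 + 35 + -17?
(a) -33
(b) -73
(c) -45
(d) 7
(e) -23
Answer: a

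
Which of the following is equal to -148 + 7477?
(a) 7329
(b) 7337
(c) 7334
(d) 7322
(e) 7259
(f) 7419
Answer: a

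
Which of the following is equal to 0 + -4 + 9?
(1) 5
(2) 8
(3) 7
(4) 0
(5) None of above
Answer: 1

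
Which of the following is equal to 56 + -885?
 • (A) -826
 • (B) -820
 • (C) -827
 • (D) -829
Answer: D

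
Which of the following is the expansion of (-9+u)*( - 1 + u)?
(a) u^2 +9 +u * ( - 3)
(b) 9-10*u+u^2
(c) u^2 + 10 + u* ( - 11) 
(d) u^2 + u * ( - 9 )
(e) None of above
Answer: b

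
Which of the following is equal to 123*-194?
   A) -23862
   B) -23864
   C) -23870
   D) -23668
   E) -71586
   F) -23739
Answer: A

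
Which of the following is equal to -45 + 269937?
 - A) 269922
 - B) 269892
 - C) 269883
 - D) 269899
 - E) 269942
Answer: B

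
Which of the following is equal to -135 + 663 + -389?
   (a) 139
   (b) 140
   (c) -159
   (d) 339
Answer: a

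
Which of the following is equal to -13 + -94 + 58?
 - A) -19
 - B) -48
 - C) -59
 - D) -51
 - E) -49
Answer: E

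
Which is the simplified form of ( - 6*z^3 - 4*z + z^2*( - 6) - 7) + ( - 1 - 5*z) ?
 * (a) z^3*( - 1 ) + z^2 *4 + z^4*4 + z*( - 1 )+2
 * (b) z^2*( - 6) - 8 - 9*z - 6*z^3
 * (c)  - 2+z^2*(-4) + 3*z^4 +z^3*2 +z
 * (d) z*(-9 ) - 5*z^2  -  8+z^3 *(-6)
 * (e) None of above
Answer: b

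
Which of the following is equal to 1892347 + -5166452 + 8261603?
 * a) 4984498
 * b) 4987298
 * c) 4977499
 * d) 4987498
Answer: d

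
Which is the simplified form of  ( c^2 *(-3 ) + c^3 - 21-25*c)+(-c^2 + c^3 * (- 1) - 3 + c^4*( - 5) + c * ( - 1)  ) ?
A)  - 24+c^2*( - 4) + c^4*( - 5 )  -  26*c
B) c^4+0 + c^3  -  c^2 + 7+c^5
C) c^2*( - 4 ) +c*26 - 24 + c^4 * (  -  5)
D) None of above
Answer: A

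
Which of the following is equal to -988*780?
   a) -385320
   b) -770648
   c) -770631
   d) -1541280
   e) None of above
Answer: e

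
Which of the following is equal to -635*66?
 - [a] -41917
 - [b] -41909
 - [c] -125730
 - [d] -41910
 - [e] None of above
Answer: d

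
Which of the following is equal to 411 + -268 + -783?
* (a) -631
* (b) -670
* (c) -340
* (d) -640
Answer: d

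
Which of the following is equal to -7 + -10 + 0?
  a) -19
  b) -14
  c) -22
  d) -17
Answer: d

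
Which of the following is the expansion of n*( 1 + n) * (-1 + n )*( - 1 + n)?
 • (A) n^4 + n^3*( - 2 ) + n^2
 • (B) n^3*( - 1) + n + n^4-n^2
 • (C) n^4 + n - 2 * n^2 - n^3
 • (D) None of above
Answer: B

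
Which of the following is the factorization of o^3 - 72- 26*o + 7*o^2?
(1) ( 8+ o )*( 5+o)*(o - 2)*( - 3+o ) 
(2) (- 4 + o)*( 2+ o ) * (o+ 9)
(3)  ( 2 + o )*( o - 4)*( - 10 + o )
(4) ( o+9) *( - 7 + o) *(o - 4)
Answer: 2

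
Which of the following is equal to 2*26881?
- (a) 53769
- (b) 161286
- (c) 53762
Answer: c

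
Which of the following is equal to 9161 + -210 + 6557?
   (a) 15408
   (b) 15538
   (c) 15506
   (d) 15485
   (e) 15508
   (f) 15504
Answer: e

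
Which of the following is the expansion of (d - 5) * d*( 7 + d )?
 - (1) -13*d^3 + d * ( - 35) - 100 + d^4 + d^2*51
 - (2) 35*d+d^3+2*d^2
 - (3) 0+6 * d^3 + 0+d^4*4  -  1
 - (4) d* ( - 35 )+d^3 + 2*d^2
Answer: 4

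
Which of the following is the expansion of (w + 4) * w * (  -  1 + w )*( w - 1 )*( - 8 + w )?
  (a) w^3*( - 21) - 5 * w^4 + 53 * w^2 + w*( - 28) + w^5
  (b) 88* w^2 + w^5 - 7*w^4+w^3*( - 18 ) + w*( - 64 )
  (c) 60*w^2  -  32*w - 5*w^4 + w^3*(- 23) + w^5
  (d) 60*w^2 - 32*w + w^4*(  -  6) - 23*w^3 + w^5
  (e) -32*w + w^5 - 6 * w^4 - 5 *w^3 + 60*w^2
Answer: d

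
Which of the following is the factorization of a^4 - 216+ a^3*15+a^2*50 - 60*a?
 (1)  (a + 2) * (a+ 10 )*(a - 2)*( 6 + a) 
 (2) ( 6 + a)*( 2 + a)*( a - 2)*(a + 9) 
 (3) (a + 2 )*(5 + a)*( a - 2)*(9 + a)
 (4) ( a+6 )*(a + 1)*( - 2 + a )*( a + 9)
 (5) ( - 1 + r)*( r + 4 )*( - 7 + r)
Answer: 2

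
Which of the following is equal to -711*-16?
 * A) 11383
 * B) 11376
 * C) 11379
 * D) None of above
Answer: B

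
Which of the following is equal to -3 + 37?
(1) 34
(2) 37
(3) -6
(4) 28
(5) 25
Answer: 1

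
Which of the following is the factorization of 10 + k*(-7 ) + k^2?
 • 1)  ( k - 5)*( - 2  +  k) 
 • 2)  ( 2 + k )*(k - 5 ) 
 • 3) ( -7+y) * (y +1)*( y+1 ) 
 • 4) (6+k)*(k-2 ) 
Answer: 1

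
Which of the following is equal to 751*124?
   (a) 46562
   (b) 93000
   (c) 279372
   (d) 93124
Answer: d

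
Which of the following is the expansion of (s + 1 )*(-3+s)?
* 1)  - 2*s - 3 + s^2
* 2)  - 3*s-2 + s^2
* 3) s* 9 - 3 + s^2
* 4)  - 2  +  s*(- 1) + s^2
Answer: 1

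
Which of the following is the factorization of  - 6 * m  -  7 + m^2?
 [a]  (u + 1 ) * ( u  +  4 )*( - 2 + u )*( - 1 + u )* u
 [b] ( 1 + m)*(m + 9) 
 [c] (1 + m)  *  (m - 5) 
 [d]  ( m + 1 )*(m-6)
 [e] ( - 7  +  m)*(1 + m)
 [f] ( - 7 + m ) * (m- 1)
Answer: e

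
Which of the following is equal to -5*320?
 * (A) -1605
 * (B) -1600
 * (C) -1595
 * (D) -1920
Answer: B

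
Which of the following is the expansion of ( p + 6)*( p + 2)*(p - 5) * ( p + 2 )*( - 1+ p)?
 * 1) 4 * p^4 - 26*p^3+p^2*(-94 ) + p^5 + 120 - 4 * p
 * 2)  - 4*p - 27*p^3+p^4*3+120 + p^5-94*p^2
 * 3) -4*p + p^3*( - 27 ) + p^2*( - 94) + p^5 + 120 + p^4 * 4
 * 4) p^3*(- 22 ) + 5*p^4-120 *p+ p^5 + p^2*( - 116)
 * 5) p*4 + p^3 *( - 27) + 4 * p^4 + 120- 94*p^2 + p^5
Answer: 3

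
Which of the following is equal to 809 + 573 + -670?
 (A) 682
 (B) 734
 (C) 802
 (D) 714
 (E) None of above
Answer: E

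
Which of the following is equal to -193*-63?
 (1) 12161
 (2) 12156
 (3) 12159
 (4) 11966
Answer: 3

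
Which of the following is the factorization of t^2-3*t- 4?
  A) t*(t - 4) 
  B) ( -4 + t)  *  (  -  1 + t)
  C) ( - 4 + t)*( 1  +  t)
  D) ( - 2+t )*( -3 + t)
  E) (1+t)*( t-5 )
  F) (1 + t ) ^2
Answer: C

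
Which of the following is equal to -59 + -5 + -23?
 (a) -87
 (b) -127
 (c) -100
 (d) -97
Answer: a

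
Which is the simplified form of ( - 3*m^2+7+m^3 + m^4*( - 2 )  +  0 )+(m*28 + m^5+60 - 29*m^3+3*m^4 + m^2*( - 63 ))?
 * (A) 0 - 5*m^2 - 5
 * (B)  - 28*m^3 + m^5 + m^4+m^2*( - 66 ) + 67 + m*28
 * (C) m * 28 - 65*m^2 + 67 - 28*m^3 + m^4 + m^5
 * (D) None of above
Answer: B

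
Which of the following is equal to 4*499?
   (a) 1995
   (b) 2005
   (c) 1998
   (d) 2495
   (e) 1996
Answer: e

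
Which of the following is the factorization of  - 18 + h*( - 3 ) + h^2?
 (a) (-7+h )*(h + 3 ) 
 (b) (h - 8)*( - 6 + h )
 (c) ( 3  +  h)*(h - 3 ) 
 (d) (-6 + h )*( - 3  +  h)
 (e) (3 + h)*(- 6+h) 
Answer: e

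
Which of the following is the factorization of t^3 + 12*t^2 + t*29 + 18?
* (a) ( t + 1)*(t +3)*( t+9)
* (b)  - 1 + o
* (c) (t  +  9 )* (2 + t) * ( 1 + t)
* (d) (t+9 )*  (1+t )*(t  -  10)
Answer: c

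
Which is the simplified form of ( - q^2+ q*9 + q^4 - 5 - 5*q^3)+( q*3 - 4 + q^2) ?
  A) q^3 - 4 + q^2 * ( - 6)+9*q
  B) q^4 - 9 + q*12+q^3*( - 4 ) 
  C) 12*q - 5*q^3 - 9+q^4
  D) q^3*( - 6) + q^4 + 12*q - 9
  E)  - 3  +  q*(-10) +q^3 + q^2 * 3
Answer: C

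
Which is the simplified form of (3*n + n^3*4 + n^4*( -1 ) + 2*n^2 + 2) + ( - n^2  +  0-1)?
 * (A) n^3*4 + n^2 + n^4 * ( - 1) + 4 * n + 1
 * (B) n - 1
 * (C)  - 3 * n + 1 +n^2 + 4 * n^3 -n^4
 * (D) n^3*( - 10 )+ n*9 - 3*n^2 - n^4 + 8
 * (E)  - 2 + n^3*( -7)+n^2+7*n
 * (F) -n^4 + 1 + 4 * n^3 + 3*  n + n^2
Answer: F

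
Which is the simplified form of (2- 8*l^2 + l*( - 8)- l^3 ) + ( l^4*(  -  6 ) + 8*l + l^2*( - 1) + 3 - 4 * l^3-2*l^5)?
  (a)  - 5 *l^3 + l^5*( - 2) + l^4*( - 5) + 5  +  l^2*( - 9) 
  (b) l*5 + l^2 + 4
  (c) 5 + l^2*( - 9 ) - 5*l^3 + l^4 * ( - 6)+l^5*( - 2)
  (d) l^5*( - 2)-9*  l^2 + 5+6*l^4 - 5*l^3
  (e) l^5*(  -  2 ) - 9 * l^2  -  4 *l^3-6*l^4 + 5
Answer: c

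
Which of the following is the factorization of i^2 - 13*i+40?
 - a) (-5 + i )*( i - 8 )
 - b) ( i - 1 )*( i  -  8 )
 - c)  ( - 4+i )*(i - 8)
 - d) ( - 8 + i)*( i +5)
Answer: a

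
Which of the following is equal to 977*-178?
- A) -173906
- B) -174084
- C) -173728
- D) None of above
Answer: A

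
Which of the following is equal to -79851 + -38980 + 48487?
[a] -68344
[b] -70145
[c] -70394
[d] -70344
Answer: d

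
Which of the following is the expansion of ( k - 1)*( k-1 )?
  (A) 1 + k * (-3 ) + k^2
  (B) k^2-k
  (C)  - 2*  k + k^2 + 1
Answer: C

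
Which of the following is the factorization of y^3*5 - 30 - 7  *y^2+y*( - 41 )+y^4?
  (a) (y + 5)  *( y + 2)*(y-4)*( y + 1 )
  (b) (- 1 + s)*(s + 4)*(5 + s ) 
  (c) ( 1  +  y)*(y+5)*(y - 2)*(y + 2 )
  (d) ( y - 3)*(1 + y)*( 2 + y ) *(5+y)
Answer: d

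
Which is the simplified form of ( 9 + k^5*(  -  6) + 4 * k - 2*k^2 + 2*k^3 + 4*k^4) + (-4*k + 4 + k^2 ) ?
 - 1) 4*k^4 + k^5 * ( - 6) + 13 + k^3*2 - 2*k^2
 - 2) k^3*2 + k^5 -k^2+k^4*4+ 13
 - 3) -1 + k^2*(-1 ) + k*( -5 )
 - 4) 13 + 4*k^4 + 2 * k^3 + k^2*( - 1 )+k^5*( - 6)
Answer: 4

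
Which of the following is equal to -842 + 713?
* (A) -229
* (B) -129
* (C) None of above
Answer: B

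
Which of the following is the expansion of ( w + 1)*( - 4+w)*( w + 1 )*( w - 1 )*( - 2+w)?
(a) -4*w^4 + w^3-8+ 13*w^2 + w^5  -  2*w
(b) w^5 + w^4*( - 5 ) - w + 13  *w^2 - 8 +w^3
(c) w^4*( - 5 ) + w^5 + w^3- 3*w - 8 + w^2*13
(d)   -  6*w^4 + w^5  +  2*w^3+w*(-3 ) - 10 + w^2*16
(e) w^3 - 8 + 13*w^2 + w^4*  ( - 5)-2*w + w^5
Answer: e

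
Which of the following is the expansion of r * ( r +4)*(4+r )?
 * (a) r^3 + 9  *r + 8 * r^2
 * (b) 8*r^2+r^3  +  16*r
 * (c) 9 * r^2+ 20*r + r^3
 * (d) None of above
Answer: b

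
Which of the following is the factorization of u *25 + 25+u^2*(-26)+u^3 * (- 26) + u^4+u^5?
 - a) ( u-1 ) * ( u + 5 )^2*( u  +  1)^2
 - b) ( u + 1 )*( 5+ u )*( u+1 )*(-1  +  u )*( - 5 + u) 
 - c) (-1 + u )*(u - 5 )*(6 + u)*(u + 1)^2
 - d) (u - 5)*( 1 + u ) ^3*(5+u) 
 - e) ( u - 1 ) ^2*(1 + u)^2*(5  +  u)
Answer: b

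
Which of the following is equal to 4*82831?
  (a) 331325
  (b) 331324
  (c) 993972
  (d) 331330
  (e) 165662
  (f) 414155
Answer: b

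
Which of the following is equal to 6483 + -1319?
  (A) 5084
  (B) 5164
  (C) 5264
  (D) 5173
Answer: B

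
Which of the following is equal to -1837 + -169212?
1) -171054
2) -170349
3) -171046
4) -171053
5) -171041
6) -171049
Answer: 6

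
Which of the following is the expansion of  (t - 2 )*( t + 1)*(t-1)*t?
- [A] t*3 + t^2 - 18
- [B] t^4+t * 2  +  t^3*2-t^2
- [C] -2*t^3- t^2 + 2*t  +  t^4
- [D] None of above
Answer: C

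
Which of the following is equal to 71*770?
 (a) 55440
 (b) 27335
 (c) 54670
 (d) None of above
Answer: c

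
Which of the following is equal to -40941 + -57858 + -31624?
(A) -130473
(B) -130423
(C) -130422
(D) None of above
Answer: B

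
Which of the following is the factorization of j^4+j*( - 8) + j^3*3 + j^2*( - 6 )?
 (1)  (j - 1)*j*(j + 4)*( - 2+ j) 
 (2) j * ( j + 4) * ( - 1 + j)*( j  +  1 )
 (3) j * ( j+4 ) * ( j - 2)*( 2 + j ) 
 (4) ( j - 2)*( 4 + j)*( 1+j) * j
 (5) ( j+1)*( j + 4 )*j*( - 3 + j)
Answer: 4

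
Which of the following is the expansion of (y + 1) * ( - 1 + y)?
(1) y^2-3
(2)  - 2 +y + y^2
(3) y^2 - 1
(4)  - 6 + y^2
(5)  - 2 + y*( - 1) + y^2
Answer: 3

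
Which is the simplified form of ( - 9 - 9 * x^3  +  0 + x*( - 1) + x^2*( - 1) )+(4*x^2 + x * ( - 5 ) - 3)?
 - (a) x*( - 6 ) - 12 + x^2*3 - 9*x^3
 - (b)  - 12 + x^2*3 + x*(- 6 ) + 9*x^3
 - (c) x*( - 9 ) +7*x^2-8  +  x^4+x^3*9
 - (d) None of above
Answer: a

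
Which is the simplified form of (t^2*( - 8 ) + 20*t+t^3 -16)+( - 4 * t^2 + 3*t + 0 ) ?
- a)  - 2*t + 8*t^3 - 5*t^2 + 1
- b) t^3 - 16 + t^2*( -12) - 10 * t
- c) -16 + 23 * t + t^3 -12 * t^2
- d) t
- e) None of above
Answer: c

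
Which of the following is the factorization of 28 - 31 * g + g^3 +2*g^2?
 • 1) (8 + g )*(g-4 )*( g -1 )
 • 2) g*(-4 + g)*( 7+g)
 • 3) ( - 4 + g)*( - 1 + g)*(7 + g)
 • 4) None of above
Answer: 3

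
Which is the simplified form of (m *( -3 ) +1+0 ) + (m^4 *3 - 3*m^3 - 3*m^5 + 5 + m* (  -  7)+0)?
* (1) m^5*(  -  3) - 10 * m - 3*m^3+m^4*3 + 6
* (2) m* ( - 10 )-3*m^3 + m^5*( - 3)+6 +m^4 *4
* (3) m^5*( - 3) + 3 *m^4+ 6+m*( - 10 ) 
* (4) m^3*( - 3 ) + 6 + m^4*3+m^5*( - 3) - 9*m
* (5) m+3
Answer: 1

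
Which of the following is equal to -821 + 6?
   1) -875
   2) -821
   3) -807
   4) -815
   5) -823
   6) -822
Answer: 4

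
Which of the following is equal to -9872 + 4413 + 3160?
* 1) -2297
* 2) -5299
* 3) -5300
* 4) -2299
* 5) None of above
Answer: 4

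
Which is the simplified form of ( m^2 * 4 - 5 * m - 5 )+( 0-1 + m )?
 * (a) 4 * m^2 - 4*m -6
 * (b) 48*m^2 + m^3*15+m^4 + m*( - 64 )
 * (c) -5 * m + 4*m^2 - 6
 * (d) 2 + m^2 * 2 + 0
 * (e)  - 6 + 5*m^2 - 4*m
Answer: a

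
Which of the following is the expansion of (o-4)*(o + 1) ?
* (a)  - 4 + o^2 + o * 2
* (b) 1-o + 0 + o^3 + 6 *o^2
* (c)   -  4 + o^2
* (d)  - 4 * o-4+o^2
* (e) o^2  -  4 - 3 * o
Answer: e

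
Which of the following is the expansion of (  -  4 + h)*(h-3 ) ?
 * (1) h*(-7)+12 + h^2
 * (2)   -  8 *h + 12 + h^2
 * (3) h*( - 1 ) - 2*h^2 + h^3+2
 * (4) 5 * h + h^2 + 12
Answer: 1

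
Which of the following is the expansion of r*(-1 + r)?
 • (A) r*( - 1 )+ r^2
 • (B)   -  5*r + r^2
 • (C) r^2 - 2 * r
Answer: A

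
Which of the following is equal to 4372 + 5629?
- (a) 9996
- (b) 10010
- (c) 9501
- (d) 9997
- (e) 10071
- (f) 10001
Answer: f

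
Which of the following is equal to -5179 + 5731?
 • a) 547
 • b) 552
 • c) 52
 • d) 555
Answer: b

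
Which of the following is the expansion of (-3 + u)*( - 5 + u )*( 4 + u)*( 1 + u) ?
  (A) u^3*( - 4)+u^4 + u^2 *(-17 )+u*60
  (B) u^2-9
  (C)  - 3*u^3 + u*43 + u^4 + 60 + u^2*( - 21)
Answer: C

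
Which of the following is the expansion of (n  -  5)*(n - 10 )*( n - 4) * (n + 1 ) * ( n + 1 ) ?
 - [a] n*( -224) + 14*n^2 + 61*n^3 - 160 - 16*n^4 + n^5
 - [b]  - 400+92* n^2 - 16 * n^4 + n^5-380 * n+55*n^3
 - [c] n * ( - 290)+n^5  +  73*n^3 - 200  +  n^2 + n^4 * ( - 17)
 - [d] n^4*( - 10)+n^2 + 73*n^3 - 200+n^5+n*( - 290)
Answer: c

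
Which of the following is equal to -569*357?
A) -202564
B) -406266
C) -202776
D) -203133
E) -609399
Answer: D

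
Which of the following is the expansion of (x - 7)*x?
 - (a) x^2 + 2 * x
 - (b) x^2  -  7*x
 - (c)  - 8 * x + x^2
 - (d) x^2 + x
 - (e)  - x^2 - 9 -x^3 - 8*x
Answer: b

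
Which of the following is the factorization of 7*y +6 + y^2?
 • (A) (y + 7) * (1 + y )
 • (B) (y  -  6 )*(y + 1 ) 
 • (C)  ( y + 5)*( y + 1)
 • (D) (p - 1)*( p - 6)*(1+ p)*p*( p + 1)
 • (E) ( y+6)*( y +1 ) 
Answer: E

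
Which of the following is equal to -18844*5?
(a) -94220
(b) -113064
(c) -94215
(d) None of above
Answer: a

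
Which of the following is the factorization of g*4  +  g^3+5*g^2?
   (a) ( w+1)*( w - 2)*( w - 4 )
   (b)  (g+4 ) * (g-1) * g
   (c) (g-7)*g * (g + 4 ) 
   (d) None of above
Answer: d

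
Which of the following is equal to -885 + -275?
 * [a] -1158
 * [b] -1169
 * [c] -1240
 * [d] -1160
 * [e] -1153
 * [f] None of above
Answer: d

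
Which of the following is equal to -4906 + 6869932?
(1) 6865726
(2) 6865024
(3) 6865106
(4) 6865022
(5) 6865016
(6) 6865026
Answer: 6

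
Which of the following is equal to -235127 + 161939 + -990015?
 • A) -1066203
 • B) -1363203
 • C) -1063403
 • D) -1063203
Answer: D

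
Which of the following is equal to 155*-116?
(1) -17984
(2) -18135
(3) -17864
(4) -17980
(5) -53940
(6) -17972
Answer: 4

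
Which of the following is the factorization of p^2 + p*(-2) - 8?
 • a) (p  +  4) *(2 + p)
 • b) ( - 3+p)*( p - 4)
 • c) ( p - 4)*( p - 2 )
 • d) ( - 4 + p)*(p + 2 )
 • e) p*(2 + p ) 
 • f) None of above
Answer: d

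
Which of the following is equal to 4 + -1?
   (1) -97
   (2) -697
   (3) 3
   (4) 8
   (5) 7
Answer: 3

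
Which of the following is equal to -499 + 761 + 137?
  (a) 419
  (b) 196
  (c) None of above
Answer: c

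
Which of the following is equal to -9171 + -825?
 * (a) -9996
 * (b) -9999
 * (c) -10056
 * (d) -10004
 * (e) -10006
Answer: a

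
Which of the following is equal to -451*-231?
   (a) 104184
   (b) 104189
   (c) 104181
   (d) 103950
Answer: c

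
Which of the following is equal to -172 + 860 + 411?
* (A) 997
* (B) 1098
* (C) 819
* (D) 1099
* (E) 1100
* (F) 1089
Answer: D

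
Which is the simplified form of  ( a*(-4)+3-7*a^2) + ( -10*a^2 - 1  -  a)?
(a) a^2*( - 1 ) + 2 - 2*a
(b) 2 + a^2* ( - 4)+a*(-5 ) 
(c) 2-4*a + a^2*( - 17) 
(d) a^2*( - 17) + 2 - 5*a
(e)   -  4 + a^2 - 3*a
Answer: d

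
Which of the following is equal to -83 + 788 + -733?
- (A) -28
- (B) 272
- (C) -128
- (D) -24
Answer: A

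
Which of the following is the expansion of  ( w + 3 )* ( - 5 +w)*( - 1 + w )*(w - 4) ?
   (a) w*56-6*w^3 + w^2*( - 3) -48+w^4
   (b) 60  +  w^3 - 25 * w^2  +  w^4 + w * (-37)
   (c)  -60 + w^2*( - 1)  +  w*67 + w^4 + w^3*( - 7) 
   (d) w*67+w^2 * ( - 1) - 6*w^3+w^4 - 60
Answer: c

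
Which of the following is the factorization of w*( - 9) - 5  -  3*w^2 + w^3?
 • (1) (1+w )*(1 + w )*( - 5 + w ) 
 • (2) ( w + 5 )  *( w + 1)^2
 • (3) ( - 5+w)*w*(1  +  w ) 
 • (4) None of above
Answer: 1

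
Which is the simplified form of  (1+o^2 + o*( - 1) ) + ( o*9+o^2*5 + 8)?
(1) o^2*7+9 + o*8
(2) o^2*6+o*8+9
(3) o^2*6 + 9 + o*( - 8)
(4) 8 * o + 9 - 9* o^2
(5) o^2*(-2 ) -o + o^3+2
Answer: 2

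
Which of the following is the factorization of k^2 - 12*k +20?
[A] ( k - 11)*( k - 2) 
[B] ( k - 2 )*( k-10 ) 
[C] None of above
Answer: B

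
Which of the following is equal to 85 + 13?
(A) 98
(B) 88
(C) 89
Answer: A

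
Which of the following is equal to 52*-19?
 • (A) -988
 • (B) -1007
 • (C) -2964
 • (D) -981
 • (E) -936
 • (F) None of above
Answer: A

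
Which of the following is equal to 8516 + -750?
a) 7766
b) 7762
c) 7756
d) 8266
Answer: a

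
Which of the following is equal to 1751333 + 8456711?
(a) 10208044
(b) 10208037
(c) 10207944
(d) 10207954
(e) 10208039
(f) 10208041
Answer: a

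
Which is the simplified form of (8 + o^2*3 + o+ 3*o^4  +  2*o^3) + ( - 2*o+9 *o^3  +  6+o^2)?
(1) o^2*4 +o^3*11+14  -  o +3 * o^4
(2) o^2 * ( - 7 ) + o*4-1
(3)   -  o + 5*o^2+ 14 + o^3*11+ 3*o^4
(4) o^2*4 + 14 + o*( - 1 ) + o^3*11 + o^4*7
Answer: 1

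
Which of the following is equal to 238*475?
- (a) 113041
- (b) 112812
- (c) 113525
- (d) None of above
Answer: d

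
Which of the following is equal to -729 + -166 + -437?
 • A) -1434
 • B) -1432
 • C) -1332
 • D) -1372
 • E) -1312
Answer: C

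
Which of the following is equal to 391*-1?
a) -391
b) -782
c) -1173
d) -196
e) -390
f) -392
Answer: a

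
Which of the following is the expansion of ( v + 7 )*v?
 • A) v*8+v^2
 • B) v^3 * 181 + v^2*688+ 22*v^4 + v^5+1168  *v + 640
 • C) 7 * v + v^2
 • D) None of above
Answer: C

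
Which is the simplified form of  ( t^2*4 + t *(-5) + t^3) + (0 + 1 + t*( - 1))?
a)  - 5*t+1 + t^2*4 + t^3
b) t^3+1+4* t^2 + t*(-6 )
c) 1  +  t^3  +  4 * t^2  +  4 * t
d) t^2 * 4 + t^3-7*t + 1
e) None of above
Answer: b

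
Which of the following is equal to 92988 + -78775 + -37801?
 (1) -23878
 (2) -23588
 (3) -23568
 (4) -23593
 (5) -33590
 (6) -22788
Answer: 2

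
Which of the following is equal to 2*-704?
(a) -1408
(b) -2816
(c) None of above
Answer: a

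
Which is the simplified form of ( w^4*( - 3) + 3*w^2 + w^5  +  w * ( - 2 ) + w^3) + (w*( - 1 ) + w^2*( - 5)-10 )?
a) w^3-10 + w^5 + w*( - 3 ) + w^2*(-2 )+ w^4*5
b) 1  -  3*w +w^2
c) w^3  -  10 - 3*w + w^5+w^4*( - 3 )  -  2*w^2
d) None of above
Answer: c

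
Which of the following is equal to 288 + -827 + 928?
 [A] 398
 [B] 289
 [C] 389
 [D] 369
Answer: C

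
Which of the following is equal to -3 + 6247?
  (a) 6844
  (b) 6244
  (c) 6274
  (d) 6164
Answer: b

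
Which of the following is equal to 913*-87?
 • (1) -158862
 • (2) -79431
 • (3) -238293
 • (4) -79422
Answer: 2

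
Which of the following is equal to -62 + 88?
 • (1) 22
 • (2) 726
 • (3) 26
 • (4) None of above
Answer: 3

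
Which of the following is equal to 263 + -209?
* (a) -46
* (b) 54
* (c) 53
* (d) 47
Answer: b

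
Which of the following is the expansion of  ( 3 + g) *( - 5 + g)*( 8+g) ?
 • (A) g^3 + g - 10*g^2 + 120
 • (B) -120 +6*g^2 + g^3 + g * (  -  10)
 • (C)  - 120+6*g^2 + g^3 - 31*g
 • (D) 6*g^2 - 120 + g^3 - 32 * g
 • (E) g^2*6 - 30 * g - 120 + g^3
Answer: C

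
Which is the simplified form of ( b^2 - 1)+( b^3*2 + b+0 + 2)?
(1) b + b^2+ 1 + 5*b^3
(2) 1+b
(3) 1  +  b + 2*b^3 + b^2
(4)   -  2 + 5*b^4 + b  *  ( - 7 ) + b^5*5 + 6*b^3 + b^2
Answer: 3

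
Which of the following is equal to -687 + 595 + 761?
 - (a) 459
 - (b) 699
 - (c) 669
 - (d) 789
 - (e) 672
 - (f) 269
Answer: c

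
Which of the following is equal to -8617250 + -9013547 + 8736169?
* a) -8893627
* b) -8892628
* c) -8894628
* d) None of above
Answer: c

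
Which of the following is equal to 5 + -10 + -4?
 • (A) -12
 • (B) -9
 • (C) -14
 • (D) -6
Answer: B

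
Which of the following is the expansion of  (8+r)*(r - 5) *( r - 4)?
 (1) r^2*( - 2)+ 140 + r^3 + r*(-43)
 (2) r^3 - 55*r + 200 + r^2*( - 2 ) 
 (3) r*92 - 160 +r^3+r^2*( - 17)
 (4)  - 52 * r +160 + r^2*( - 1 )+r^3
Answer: 4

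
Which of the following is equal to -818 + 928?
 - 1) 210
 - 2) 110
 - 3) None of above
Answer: 2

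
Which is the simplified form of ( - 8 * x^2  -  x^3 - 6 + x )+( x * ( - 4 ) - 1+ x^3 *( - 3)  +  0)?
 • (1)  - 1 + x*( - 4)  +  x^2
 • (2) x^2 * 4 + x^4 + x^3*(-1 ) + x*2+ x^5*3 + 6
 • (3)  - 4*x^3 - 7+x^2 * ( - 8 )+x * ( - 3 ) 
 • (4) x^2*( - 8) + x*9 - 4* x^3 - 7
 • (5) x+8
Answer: 3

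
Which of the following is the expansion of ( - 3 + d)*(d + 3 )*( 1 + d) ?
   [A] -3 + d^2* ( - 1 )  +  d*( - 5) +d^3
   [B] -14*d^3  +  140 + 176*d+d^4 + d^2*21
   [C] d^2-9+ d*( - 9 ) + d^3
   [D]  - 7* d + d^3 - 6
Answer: C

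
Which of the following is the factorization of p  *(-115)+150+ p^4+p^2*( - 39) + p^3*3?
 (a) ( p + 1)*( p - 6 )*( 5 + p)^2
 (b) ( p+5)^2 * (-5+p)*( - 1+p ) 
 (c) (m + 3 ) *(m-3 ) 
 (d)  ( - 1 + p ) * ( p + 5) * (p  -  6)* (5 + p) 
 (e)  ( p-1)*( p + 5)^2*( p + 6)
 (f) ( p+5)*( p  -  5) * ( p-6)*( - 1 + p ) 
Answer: d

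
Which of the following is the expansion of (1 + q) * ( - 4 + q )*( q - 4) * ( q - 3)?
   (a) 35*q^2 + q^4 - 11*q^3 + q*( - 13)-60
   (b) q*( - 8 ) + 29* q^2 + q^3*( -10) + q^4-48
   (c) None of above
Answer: b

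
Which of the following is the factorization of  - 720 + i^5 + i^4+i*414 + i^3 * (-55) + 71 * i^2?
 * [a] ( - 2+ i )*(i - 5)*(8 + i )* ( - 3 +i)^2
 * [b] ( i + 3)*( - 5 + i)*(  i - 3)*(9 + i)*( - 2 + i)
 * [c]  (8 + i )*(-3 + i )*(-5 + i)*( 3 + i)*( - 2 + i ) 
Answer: c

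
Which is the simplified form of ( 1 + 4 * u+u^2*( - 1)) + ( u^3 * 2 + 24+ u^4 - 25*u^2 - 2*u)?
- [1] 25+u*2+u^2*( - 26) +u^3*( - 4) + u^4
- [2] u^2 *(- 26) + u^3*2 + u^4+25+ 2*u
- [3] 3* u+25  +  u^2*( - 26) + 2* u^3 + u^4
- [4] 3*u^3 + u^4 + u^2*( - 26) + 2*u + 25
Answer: 2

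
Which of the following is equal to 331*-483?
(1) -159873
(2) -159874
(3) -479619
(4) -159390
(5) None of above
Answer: 1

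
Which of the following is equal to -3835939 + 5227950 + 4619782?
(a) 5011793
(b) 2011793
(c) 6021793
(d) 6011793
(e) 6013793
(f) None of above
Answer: d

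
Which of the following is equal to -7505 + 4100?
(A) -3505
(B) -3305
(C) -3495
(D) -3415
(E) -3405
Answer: E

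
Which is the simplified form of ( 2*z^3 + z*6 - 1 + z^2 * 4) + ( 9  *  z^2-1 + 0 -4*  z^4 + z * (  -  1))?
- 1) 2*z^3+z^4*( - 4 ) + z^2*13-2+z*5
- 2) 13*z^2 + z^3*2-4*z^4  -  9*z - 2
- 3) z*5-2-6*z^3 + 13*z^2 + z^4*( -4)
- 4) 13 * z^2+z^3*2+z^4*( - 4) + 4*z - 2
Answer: 1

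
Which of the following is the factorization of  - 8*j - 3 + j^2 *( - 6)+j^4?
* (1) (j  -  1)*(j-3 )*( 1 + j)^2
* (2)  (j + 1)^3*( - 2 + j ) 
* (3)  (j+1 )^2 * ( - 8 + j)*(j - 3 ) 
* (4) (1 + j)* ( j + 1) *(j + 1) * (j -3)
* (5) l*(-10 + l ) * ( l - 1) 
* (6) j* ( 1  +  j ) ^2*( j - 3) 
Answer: 4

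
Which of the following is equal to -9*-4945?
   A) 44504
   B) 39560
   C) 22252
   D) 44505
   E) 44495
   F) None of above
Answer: D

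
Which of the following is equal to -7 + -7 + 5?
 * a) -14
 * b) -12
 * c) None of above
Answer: c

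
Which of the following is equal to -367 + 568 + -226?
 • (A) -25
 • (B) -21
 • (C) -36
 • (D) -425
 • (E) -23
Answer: A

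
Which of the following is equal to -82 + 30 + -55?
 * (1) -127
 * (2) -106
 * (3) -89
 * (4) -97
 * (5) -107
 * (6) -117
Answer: 5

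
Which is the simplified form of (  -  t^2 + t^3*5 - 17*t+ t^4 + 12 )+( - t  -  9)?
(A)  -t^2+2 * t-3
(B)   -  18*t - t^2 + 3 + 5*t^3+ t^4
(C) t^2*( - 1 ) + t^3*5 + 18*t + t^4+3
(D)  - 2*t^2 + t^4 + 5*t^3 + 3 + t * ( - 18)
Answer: B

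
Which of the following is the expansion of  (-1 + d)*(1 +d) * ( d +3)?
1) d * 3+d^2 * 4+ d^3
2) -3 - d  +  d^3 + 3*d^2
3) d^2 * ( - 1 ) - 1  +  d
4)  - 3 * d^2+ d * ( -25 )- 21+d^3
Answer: 2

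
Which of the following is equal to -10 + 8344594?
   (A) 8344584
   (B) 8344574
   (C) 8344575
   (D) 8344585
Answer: A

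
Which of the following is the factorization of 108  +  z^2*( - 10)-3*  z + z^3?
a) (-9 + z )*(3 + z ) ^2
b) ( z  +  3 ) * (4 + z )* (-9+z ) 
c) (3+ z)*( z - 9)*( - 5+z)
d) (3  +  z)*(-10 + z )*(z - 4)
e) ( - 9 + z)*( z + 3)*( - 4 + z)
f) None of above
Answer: e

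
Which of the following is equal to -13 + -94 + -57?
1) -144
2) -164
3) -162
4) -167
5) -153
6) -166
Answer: 2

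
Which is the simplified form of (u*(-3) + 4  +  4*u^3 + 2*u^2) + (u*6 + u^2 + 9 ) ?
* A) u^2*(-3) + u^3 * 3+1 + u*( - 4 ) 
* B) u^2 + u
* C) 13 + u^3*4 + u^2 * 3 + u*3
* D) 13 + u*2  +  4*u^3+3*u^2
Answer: C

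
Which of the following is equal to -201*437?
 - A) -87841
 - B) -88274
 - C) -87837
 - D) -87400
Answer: C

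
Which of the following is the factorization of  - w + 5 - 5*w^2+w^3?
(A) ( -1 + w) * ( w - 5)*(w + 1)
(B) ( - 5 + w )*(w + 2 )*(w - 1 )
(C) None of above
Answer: A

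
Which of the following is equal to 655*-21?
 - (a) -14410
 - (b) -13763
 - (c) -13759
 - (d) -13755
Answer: d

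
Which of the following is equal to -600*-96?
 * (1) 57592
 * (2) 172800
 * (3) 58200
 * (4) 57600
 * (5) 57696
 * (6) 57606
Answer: 4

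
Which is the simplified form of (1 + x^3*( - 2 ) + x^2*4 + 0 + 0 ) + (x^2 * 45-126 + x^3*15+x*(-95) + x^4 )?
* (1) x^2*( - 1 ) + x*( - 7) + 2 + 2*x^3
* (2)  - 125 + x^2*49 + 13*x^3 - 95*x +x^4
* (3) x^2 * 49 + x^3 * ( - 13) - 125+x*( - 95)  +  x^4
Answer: 2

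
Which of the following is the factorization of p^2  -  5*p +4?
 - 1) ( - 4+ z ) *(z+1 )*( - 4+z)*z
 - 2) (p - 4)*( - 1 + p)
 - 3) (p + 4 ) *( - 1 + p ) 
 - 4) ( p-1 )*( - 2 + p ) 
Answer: 2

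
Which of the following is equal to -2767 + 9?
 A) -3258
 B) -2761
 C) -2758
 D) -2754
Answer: C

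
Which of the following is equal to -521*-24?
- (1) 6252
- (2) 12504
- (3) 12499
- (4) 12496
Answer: 2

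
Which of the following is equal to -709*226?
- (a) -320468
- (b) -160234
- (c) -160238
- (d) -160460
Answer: b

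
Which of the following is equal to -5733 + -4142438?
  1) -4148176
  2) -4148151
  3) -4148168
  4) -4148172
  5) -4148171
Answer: 5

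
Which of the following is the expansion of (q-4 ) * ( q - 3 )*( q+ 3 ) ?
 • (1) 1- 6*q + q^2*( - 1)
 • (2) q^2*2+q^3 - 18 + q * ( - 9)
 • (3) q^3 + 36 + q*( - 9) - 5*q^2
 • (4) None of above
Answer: 4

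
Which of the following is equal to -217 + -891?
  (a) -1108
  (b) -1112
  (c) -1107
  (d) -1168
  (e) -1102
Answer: a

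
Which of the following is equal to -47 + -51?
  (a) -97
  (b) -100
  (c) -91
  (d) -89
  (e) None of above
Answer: e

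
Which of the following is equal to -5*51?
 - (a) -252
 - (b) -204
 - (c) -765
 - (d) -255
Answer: d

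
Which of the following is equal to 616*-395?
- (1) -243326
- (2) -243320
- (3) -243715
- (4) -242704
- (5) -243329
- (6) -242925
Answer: 2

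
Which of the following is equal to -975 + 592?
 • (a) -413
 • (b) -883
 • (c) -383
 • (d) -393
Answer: c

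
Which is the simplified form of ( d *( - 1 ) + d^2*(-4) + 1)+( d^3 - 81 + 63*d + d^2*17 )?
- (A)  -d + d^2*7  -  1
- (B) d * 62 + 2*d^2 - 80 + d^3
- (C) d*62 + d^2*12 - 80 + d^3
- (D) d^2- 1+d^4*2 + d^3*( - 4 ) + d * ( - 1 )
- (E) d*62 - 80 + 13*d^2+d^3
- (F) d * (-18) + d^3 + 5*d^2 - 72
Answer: E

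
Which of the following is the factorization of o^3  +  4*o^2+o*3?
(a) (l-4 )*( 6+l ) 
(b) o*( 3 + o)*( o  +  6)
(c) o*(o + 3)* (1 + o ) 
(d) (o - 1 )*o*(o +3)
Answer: c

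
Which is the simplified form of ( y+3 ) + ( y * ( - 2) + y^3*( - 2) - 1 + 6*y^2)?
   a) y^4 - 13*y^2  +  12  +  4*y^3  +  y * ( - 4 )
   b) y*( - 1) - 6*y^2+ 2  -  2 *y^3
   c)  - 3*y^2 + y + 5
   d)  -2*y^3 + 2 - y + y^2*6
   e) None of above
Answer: d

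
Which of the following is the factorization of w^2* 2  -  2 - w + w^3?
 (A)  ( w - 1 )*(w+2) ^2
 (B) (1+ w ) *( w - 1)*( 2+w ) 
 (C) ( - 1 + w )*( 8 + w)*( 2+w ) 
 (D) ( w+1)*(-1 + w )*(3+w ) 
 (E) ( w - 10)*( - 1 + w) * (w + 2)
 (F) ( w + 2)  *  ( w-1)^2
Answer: B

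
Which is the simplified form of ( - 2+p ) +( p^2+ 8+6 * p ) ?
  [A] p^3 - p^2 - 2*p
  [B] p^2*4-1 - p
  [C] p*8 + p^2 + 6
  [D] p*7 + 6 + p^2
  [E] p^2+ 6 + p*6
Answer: D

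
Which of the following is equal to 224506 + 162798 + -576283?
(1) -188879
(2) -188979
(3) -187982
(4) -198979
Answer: 2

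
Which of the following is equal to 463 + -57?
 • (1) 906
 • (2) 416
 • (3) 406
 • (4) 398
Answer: 3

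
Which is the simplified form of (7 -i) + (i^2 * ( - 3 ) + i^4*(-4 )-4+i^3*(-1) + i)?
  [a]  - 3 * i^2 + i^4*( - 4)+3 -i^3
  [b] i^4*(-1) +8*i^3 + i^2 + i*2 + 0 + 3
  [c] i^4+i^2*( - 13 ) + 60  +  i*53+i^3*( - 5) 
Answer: a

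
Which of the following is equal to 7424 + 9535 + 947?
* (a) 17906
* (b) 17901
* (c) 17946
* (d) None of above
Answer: a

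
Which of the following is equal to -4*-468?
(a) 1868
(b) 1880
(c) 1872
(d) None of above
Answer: c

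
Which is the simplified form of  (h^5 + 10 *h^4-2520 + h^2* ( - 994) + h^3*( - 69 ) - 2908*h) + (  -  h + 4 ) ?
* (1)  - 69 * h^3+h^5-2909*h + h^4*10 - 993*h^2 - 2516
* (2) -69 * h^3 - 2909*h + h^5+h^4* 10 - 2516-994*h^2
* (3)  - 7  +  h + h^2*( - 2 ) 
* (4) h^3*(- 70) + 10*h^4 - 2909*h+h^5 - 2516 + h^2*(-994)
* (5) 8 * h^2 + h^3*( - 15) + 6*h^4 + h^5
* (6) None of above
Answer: 2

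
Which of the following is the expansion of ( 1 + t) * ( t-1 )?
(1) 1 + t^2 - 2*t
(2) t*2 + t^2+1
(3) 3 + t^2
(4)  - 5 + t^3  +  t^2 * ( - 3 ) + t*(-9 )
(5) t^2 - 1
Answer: 5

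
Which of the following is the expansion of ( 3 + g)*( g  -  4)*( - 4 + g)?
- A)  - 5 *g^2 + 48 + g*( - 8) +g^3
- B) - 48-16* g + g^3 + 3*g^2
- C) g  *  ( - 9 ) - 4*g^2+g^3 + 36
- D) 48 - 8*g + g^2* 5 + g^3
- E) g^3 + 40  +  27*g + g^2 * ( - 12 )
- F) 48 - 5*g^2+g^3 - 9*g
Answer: A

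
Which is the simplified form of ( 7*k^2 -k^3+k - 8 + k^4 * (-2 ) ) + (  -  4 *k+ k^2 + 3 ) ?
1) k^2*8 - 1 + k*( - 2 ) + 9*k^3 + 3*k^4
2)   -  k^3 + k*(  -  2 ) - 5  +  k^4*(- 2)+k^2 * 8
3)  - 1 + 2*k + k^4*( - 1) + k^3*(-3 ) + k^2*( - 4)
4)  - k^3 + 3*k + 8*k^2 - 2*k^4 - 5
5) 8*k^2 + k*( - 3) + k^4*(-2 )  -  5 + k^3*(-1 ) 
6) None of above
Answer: 5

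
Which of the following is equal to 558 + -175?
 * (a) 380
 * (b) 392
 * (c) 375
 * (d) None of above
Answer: d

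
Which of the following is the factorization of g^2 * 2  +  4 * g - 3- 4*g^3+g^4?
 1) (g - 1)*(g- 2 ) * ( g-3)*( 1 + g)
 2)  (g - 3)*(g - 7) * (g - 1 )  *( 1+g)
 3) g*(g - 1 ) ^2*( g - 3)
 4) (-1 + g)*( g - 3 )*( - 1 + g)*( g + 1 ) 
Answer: 4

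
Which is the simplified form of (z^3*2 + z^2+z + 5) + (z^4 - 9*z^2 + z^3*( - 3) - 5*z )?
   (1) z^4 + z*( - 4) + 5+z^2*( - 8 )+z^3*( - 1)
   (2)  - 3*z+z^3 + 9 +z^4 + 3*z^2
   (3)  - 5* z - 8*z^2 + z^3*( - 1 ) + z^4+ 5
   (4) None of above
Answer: 1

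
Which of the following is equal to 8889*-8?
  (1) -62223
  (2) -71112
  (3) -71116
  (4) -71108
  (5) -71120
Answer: 2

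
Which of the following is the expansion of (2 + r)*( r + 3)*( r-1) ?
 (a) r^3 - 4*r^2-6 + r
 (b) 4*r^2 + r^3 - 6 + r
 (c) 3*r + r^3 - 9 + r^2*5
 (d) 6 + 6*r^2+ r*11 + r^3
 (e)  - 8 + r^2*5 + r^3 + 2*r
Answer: b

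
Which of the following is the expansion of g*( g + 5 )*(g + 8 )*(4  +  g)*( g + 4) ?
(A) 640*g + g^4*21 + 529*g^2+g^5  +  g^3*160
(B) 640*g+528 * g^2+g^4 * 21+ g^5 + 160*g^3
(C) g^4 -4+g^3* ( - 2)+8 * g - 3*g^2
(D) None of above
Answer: B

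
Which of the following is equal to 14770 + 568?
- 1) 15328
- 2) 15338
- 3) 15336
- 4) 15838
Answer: 2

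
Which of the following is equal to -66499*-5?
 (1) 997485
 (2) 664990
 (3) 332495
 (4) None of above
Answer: 3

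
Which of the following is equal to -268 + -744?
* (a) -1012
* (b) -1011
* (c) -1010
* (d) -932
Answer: a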